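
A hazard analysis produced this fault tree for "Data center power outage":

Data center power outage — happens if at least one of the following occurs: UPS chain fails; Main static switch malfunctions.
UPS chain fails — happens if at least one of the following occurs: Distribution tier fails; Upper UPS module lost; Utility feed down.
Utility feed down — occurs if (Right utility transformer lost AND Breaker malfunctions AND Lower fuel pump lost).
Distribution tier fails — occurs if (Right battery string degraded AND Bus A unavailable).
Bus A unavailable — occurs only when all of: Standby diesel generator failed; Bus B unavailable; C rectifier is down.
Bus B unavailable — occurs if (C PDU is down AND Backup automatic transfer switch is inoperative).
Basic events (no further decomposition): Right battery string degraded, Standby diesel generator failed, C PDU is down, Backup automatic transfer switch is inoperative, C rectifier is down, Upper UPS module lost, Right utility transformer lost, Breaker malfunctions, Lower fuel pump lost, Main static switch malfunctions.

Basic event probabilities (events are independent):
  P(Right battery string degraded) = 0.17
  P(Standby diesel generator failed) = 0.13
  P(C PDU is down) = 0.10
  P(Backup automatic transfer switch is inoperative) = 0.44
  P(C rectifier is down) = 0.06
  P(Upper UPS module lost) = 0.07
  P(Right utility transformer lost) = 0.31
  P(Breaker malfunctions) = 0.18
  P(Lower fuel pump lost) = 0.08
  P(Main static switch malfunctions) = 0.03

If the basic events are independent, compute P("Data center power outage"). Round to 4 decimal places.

0.1020

P(Bus B unavailable) [AND] = 0.10 × 0.44 = 0.044000
P(Bus A unavailable) [AND] = 0.13 × 0.044000 × 0.06 = 0.000343
P(Distribution tier fails) [AND] = 0.17 × 0.000343 = 0.000058
P(Utility feed down) [AND] = 0.31 × 0.18 × 0.08 = 0.004464
P(UPS chain fails) [OR] = 1 − (1−0.000058) × (1−0.07) × (1−0.004464) = 0.074205
P(Data center power outage) [OR] = 1 − (1−0.074205) × (1−0.03) = 0.101979
Rounded to 4 decimal places: P(Data center power outage) ≈ 0.1020.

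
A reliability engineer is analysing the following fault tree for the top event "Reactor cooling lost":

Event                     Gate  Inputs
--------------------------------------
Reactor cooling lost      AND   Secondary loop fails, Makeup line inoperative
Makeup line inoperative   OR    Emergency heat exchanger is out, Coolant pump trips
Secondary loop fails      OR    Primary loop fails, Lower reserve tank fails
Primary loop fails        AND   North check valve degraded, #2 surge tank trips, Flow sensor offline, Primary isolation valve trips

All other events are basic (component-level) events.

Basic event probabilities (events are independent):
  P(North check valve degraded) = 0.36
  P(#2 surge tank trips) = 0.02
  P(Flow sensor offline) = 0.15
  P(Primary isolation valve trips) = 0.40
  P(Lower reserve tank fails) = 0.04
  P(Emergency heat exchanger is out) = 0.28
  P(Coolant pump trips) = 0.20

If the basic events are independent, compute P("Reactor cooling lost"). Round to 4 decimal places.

P(Primary loop fails) [AND] = 0.36 × 0.02 × 0.15 × 0.40 = 0.000432
P(Secondary loop fails) [OR] = 1 − (1−0.000432) × (1−0.04) = 0.040415
P(Makeup line inoperative) [OR] = 1 − (1−0.28) × (1−0.20) = 0.424000
P(Reactor cooling lost) [AND] = 0.040415 × 0.424000 = 0.017136
Rounded to 4 decimal places: P(Reactor cooling lost) ≈ 0.0171.

0.0171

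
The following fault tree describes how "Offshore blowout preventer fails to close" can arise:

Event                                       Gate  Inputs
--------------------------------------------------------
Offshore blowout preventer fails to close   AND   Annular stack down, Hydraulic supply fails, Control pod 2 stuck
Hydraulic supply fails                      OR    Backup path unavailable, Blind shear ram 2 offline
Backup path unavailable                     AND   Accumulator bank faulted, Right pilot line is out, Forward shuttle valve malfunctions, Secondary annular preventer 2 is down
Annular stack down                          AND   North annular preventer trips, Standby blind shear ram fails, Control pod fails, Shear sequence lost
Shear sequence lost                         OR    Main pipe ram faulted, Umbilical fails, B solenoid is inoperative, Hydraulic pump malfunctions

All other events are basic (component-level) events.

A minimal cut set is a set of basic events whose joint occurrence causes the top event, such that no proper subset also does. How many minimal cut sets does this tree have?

8

Shear sequence lost [OR]: union of children's cut sets → 4 cut set(s).
Annular stack down [AND]: one cut set from each child combined → 1 × 1 × 1 × 4 = 4 cut set(s).
Backup path unavailable [AND]: one cut set from each child combined → 1 × 1 × 1 × 1 = 1 cut set(s).
Hydraulic supply fails [OR]: union of children's cut sets → 2 cut set(s).
Offshore blowout preventer fails to close [AND]: one cut set from each child combined → 4 × 2 × 1 = 8 cut set(s).
Minimal cut sets: {Accumulator bank faulted, Control pod 2 stuck, Control pod fails, Forward shuttle valve malfunctions, Main pipe ram faulted, North annular preventer trips, Right pilot line is out, Secondary annular preventer 2 is down, Standby blind shear ram fails}; {Blind shear ram 2 offline, Control pod 2 stuck, Control pod fails, Main pipe ram faulted, North annular preventer trips, Standby blind shear ram fails}; {Accumulator bank faulted, Control pod 2 stuck, Control pod fails, Forward shuttle valve malfunctions, North annular preventer trips, Right pilot line is out, Secondary annular preventer 2 is down, Standby blind shear ram fails, Umbilical fails}; {Blind shear ram 2 offline, Control pod 2 stuck, Control pod fails, North annular preventer trips, Standby blind shear ram fails, Umbilical fails}; {Accumulator bank faulted, B solenoid is inoperative, Control pod 2 stuck, Control pod fails, Forward shuttle valve malfunctions, North annular preventer trips, Right pilot line is out, Secondary annular preventer 2 is down, Standby blind shear ram fails}; {B solenoid is inoperative, Blind shear ram 2 offline, Control pod 2 stuck, Control pod fails, North annular preventer trips, Standby blind shear ram fails}; {Accumulator bank faulted, Control pod 2 stuck, Control pod fails, Forward shuttle valve malfunctions, Hydraulic pump malfunctions, North annular preventer trips, Right pilot line is out, Secondary annular preventer 2 is down, Standby blind shear ram fails}; {Blind shear ram 2 offline, Control pod 2 stuck, Control pod fails, Hydraulic pump malfunctions, North annular preventer trips, Standby blind shear ram fails}.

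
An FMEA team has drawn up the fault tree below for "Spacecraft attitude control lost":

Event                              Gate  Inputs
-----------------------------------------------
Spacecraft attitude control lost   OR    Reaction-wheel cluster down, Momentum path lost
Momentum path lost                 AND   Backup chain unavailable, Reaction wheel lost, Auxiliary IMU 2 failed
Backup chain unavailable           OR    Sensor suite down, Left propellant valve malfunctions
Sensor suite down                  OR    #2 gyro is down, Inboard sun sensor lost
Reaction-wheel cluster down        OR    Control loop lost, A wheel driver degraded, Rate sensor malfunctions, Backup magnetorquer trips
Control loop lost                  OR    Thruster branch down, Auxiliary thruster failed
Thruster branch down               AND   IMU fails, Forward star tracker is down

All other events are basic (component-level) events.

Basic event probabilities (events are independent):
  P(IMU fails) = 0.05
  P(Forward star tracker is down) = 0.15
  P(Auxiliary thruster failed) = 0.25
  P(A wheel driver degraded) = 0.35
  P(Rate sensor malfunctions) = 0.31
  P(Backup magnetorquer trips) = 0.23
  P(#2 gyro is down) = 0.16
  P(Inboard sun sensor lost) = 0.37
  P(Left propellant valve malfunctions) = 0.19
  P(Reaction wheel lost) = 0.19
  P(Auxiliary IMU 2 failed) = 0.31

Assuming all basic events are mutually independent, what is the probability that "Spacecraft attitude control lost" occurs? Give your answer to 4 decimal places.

P(Thruster branch down) [AND] = 0.05 × 0.15 = 0.007500
P(Control loop lost) [OR] = 1 − (1−0.007500) × (1−0.25) = 0.255625
P(Reaction-wheel cluster down) [OR] = 1 − (1−0.255625) × (1−0.35) × (1−0.31) × (1−0.23) = 0.742934
P(Sensor suite down) [OR] = 1 − (1−0.16) × (1−0.37) = 0.470800
P(Backup chain unavailable) [OR] = 1 − (1−0.470800) × (1−0.19) = 0.571348
P(Momentum path lost) [AND] = 0.571348 × 0.19 × 0.31 = 0.033652
P(Spacecraft attitude control lost) [OR] = 1 − (1−0.742934) × (1−0.033652) = 0.751585
Rounded to 4 decimal places: P(Spacecraft attitude control lost) ≈ 0.7516.

0.7516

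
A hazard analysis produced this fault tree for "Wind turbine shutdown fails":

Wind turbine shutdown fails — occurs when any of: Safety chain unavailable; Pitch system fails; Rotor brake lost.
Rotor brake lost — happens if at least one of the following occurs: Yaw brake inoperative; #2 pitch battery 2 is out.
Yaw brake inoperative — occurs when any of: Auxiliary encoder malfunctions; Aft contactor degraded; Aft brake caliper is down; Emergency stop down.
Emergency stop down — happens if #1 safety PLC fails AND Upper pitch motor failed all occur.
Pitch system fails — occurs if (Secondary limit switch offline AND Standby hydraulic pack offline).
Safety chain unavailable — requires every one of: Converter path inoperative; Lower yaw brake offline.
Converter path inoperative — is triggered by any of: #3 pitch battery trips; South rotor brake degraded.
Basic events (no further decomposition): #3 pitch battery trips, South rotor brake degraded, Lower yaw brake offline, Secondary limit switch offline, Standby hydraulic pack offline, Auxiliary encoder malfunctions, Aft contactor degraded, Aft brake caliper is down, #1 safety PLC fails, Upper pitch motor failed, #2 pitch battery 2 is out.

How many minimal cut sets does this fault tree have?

8

Converter path inoperative [OR]: union of children's cut sets → 2 cut set(s).
Safety chain unavailable [AND]: one cut set from each child combined → 2 × 1 = 2 cut set(s).
Pitch system fails [AND]: one cut set from each child combined → 1 × 1 = 1 cut set(s).
Emergency stop down [AND]: one cut set from each child combined → 1 × 1 = 1 cut set(s).
Yaw brake inoperative [OR]: union of children's cut sets → 4 cut set(s).
Rotor brake lost [OR]: union of children's cut sets → 5 cut set(s).
Wind turbine shutdown fails [OR]: union of children's cut sets → 8 cut set(s).
Minimal cut sets: {#3 pitch battery trips, Lower yaw brake offline}; {Lower yaw brake offline, South rotor brake degraded}; {Secondary limit switch offline, Standby hydraulic pack offline}; {Auxiliary encoder malfunctions}; {Aft contactor degraded}; {Aft brake caliper is down}; {#1 safety PLC fails, Upper pitch motor failed}; {#2 pitch battery 2 is out}.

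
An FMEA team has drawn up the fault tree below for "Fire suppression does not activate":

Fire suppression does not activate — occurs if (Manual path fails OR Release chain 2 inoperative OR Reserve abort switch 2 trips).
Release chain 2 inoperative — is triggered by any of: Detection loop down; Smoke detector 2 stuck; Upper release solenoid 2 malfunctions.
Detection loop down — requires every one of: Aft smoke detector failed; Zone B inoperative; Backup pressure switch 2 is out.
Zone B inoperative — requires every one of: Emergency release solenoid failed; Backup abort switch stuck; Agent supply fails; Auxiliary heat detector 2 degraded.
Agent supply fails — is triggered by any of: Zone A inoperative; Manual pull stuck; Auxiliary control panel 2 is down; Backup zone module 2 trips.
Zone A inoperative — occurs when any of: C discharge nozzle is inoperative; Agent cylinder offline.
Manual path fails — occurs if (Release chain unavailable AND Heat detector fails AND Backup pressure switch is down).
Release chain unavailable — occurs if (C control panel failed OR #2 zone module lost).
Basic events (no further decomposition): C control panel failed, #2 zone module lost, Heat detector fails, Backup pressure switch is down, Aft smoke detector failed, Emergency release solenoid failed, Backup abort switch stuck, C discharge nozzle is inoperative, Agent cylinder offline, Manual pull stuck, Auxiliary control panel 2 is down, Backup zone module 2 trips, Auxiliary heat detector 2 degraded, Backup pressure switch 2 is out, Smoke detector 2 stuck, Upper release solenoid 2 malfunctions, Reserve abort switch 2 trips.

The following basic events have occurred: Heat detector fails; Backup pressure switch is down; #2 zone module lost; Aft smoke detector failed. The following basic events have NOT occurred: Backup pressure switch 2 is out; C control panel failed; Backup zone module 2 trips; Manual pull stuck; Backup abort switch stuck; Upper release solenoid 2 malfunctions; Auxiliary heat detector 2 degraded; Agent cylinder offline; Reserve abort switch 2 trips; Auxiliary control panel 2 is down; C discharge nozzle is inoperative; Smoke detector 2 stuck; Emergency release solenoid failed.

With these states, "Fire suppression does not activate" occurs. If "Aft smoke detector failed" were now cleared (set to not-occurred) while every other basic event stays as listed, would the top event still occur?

Counterfactual: set "Aft smoke detector failed" to not occurred.
Release chain unavailable [OR]: C control panel failed=not, #2 zone module lost=occurs → at least one input occurs → occurs.
Manual path fails [AND]: Release chain unavailable=occurs, Heat detector fails=occurs, Backup pressure switch is down=occurs → all inputs occur → occurs.
Zone A inoperative [OR]: C discharge nozzle is inoperative=not, Agent cylinder offline=not → no input occurs → does not occur.
Agent supply fails [OR]: Zone A inoperative=not, Manual pull stuck=not, Auxiliary control panel 2 is down=not, Backup zone module 2 trips=not → no input occurs → does not occur.
Zone B inoperative [AND]: Emergency release solenoid failed=not, Backup abort switch stuck=not, Agent supply fails=not, Auxiliary heat detector 2 degraded=not → not all inputs occur → does not occur.
Detection loop down [AND]: Aft smoke detector failed=not, Zone B inoperative=not, Backup pressure switch 2 is out=not → not all inputs occur → does not occur.
Release chain 2 inoperative [OR]: Detection loop down=not, Smoke detector 2 stuck=not, Upper release solenoid 2 malfunctions=not → no input occurs → does not occur.
Fire suppression does not activate [OR]: Manual path fails=occurs, Release chain 2 inoperative=not, Reserve abort switch 2 trips=not → at least one input occurs → occurs.

Yes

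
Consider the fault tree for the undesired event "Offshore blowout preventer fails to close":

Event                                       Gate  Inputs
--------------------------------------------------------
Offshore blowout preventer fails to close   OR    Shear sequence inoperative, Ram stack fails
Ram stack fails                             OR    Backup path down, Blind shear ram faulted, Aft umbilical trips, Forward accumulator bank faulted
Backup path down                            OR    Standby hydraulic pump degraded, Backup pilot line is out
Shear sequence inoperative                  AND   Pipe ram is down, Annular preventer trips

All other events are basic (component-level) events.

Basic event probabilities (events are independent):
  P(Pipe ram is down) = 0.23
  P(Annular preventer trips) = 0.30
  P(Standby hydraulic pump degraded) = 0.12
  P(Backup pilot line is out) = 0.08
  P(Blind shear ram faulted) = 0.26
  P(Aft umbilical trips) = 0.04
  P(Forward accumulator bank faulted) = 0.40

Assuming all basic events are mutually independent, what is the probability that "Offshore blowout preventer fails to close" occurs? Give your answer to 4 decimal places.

0.6787

P(Shear sequence inoperative) [AND] = 0.23 × 0.30 = 0.069000
P(Backup path down) [OR] = 1 − (1−0.12) × (1−0.08) = 0.190400
P(Ram stack fails) [OR] = 1 − (1−0.190400) × (1−0.26) × (1−0.04) × (1−0.40) = 0.654916
P(Offshore blowout preventer fails to close) [OR] = 1 − (1−0.069000) × (1−0.654916) = 0.678727
Rounded to 4 decimal places: P(Offshore blowout preventer fails to close) ≈ 0.6787.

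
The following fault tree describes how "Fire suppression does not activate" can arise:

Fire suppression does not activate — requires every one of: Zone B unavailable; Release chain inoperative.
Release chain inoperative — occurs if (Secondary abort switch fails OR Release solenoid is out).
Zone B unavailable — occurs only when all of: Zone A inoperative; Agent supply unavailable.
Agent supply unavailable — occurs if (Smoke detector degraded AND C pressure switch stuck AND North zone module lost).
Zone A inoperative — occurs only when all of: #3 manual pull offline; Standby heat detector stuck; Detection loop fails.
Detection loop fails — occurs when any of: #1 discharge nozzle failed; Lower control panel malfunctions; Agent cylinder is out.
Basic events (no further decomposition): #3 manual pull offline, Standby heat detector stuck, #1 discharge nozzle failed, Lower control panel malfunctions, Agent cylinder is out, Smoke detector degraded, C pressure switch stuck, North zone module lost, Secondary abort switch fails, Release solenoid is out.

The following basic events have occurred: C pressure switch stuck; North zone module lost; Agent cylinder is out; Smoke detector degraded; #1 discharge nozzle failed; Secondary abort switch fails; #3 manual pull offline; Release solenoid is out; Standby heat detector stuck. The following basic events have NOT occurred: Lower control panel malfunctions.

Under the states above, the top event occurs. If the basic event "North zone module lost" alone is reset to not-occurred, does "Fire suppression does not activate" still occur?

Counterfactual: set "North zone module lost" to not occurred.
Detection loop fails [OR]: #1 discharge nozzle failed=occurs, Lower control panel malfunctions=not, Agent cylinder is out=occurs → at least one input occurs → occurs.
Zone A inoperative [AND]: #3 manual pull offline=occurs, Standby heat detector stuck=occurs, Detection loop fails=occurs → all inputs occur → occurs.
Agent supply unavailable [AND]: Smoke detector degraded=occurs, C pressure switch stuck=occurs, North zone module lost=not → not all inputs occur → does not occur.
Zone B unavailable [AND]: Zone A inoperative=occurs, Agent supply unavailable=not → not all inputs occur → does not occur.
Release chain inoperative [OR]: Secondary abort switch fails=occurs, Release solenoid is out=occurs → at least one input occurs → occurs.
Fire suppression does not activate [AND]: Zone B unavailable=not, Release chain inoperative=occurs → not all inputs occur → does not occur.

No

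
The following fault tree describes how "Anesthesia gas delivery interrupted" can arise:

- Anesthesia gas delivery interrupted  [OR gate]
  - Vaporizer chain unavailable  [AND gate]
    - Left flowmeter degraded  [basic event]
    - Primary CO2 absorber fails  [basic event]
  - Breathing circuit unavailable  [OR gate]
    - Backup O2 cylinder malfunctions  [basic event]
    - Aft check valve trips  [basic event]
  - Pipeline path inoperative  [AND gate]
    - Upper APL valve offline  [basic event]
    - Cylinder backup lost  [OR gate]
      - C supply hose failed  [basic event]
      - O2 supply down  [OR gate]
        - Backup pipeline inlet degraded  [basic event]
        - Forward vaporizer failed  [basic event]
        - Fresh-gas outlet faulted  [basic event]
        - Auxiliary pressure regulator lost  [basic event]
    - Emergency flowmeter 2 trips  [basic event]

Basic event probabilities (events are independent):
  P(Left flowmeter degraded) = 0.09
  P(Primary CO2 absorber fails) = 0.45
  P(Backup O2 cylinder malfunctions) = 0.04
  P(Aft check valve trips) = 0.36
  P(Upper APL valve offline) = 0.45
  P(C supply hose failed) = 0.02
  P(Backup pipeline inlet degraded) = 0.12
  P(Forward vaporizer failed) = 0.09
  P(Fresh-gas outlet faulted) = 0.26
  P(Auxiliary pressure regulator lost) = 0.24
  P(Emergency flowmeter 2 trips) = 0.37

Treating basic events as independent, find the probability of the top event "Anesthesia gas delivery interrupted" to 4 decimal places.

P(Vaporizer chain unavailable) [AND] = 0.09 × 0.45 = 0.040500
P(Breathing circuit unavailable) [OR] = 1 − (1−0.04) × (1−0.36) = 0.385600
P(O2 supply down) [OR] = 1 − (1−0.12) × (1−0.09) × (1−0.26) × (1−0.24) = 0.549630
P(Cylinder backup lost) [OR] = 1 − (1−0.02) × (1−0.549630) = 0.558637
P(Pipeline path inoperative) [AND] = 0.45 × 0.558637 × 0.37 = 0.093013
P(Anesthesia gas delivery interrupted) [OR] = 1 − (1−0.040500) × (1−0.385600) × (1−0.093013) = 0.465316
Rounded to 4 decimal places: P(Anesthesia gas delivery interrupted) ≈ 0.4653.

0.4653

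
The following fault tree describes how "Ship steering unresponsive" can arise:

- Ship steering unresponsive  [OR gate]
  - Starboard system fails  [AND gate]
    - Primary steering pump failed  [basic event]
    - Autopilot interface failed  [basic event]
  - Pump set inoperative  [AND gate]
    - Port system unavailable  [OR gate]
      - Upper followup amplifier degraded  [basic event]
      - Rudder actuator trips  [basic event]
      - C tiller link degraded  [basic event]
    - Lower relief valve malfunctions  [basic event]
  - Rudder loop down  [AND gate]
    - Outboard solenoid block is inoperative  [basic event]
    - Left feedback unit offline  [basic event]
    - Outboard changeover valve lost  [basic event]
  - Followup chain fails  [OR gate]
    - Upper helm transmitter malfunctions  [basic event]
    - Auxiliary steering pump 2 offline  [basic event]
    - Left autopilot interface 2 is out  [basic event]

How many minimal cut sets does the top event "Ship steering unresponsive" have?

Starboard system fails [AND]: one cut set from each child combined → 1 × 1 = 1 cut set(s).
Port system unavailable [OR]: union of children's cut sets → 3 cut set(s).
Pump set inoperative [AND]: one cut set from each child combined → 3 × 1 = 3 cut set(s).
Rudder loop down [AND]: one cut set from each child combined → 1 × 1 × 1 = 1 cut set(s).
Followup chain fails [OR]: union of children's cut sets → 3 cut set(s).
Ship steering unresponsive [OR]: union of children's cut sets → 8 cut set(s).
Minimal cut sets: {Autopilot interface failed, Primary steering pump failed}; {Lower relief valve malfunctions, Upper followup amplifier degraded}; {Lower relief valve malfunctions, Rudder actuator trips}; {C tiller link degraded, Lower relief valve malfunctions}; {Left feedback unit offline, Outboard changeover valve lost, Outboard solenoid block is inoperative}; {Upper helm transmitter malfunctions}; {Auxiliary steering pump 2 offline}; {Left autopilot interface 2 is out}.

8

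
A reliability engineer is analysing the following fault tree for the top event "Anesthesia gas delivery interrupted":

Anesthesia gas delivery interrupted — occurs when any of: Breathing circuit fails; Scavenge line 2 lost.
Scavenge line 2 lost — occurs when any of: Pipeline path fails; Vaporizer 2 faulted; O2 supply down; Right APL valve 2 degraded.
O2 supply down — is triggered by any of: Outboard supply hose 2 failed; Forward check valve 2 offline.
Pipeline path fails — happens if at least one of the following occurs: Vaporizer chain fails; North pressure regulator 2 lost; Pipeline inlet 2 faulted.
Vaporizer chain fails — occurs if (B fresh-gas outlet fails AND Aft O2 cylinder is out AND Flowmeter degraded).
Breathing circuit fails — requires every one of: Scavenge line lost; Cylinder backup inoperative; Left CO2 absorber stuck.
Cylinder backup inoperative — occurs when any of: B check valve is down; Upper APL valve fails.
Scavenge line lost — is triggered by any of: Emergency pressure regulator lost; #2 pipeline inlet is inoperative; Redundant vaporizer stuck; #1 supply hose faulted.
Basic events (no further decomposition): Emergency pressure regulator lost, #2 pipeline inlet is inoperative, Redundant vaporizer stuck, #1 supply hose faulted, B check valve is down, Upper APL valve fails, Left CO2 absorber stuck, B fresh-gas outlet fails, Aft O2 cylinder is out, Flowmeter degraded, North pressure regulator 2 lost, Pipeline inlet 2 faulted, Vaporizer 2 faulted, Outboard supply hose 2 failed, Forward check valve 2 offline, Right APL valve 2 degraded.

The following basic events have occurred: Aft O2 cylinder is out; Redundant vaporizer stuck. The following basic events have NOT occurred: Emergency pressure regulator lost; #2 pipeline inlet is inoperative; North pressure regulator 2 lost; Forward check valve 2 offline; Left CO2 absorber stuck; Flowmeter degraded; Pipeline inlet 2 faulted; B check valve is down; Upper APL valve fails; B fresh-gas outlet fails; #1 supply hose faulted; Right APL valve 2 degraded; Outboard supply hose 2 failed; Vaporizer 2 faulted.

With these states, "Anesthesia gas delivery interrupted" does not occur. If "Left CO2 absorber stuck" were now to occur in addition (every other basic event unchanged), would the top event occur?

Counterfactual: set "Left CO2 absorber stuck" to occurred.
Scavenge line lost [OR]: Emergency pressure regulator lost=not, #2 pipeline inlet is inoperative=not, Redundant vaporizer stuck=occurs, #1 supply hose faulted=not → at least one input occurs → occurs.
Cylinder backup inoperative [OR]: B check valve is down=not, Upper APL valve fails=not → no input occurs → does not occur.
Breathing circuit fails [AND]: Scavenge line lost=occurs, Cylinder backup inoperative=not, Left CO2 absorber stuck=occurs → not all inputs occur → does not occur.
Vaporizer chain fails [AND]: B fresh-gas outlet fails=not, Aft O2 cylinder is out=occurs, Flowmeter degraded=not → not all inputs occur → does not occur.
Pipeline path fails [OR]: Vaporizer chain fails=not, North pressure regulator 2 lost=not, Pipeline inlet 2 faulted=not → no input occurs → does not occur.
O2 supply down [OR]: Outboard supply hose 2 failed=not, Forward check valve 2 offline=not → no input occurs → does not occur.
Scavenge line 2 lost [OR]: Pipeline path fails=not, Vaporizer 2 faulted=not, O2 supply down=not, Right APL valve 2 degraded=not → no input occurs → does not occur.
Anesthesia gas delivery interrupted [OR]: Breathing circuit fails=not, Scavenge line 2 lost=not → no input occurs → does not occur.

No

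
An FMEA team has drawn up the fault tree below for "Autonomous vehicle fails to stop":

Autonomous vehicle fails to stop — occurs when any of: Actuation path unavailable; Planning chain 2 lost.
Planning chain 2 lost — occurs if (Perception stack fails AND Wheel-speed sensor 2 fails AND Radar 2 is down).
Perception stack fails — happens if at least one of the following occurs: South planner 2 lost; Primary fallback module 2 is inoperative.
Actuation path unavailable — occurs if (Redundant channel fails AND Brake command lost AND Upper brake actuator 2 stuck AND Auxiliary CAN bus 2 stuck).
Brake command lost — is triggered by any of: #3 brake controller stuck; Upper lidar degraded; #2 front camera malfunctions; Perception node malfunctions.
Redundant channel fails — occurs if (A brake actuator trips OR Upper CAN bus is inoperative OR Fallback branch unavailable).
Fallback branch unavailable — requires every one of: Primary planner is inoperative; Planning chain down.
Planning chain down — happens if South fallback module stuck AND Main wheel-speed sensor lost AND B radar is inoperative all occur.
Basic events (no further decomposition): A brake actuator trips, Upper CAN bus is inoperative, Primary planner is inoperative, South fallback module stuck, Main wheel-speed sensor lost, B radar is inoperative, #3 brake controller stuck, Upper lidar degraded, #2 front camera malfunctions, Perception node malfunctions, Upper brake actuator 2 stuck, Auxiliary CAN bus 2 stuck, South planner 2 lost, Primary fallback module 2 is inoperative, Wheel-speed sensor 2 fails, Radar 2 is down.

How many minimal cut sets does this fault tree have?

14

Planning chain down [AND]: one cut set from each child combined → 1 × 1 × 1 = 1 cut set(s).
Fallback branch unavailable [AND]: one cut set from each child combined → 1 × 1 = 1 cut set(s).
Redundant channel fails [OR]: union of children's cut sets → 3 cut set(s).
Brake command lost [OR]: union of children's cut sets → 4 cut set(s).
Actuation path unavailable [AND]: one cut set from each child combined → 3 × 4 × 1 × 1 = 12 cut set(s).
Perception stack fails [OR]: union of children's cut sets → 2 cut set(s).
Planning chain 2 lost [AND]: one cut set from each child combined → 2 × 1 × 1 = 2 cut set(s).
Autonomous vehicle fails to stop [OR]: union of children's cut sets → 14 cut set(s).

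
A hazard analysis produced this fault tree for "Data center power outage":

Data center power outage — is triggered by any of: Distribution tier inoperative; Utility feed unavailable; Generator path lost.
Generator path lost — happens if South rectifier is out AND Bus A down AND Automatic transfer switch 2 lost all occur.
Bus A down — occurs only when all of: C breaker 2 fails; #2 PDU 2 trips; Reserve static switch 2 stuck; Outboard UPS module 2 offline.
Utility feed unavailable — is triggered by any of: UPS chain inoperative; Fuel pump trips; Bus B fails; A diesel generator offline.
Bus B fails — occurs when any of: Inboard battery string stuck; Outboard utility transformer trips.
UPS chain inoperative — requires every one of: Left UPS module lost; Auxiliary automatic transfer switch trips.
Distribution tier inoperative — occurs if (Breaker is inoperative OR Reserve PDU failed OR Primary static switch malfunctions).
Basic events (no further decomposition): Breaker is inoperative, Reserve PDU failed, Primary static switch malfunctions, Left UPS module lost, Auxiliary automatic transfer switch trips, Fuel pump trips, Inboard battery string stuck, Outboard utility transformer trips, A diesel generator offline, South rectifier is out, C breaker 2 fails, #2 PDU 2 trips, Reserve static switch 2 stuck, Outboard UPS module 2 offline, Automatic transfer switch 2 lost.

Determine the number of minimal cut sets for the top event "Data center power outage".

9

Distribution tier inoperative [OR]: union of children's cut sets → 3 cut set(s).
UPS chain inoperative [AND]: one cut set from each child combined → 1 × 1 = 1 cut set(s).
Bus B fails [OR]: union of children's cut sets → 2 cut set(s).
Utility feed unavailable [OR]: union of children's cut sets → 5 cut set(s).
Bus A down [AND]: one cut set from each child combined → 1 × 1 × 1 × 1 = 1 cut set(s).
Generator path lost [AND]: one cut set from each child combined → 1 × 1 × 1 = 1 cut set(s).
Data center power outage [OR]: union of children's cut sets → 9 cut set(s).
Minimal cut sets: {Breaker is inoperative}; {Reserve PDU failed}; {Primary static switch malfunctions}; {Auxiliary automatic transfer switch trips, Left UPS module lost}; {Fuel pump trips}; {Inboard battery string stuck}; {Outboard utility transformer trips}; {A diesel generator offline}; {#2 PDU 2 trips, Automatic transfer switch 2 lost, C breaker 2 fails, Outboard UPS module 2 offline, Reserve static switch 2 stuck, South rectifier is out}.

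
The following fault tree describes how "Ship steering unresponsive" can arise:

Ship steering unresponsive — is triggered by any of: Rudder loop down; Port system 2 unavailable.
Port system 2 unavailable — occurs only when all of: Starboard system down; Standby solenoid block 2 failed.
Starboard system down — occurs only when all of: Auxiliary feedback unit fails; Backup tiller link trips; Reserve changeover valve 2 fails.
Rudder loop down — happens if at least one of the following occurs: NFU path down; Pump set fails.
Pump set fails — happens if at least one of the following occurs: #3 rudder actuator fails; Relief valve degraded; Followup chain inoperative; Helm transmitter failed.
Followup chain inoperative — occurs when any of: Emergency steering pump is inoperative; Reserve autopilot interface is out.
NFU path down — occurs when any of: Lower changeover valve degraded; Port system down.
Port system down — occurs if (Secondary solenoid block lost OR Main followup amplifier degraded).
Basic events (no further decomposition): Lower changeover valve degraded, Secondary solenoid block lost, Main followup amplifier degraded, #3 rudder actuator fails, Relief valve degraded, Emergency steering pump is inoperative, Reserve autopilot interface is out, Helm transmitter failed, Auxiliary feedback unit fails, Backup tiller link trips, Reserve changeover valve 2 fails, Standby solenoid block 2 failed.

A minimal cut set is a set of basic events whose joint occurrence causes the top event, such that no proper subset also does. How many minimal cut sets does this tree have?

Port system down [OR]: union of children's cut sets → 2 cut set(s).
NFU path down [OR]: union of children's cut sets → 3 cut set(s).
Followup chain inoperative [OR]: union of children's cut sets → 2 cut set(s).
Pump set fails [OR]: union of children's cut sets → 5 cut set(s).
Rudder loop down [OR]: union of children's cut sets → 8 cut set(s).
Starboard system down [AND]: one cut set from each child combined → 1 × 1 × 1 = 1 cut set(s).
Port system 2 unavailable [AND]: one cut set from each child combined → 1 × 1 = 1 cut set(s).
Ship steering unresponsive [OR]: union of children's cut sets → 9 cut set(s).
Minimal cut sets: {Lower changeover valve degraded}; {Secondary solenoid block lost}; {Main followup amplifier degraded}; {#3 rudder actuator fails}; {Relief valve degraded}; {Emergency steering pump is inoperative}; {Reserve autopilot interface is out}; {Helm transmitter failed}; {Auxiliary feedback unit fails, Backup tiller link trips, Reserve changeover valve 2 fails, Standby solenoid block 2 failed}.

9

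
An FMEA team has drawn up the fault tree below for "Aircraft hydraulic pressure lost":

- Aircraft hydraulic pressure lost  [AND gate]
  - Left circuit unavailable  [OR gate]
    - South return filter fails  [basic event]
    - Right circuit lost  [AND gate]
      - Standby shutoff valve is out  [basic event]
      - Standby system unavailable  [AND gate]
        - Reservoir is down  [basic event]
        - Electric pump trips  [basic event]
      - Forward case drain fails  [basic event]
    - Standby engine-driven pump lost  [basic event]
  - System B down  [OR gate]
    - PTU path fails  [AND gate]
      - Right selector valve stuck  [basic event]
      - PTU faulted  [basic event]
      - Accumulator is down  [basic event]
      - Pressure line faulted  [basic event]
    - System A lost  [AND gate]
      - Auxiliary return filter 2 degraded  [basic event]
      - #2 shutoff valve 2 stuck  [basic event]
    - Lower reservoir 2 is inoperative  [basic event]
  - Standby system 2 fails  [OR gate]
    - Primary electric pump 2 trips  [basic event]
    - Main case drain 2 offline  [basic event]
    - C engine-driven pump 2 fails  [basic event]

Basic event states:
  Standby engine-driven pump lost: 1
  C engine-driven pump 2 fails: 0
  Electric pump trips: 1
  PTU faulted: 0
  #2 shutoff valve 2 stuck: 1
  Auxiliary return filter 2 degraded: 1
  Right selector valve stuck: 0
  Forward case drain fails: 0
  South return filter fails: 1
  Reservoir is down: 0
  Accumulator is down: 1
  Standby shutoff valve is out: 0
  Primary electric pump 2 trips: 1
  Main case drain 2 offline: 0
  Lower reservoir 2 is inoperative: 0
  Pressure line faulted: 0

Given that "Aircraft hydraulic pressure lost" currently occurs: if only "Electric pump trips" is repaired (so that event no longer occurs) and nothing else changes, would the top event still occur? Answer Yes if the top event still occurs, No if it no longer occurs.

Yes

Counterfactual: set "Electric pump trips" to not occurred.
Standby system unavailable [AND]: Reservoir is down=not, Electric pump trips=not → not all inputs occur → does not occur.
Right circuit lost [AND]: Standby shutoff valve is out=not, Standby system unavailable=not, Forward case drain fails=not → not all inputs occur → does not occur.
Left circuit unavailable [OR]: South return filter fails=occurs, Right circuit lost=not, Standby engine-driven pump lost=occurs → at least one input occurs → occurs.
PTU path fails [AND]: Right selector valve stuck=not, PTU faulted=not, Accumulator is down=occurs, Pressure line faulted=not → not all inputs occur → does not occur.
System A lost [AND]: Auxiliary return filter 2 degraded=occurs, #2 shutoff valve 2 stuck=occurs → all inputs occur → occurs.
System B down [OR]: PTU path fails=not, System A lost=occurs, Lower reservoir 2 is inoperative=not → at least one input occurs → occurs.
Standby system 2 fails [OR]: Primary electric pump 2 trips=occurs, Main case drain 2 offline=not, C engine-driven pump 2 fails=not → at least one input occurs → occurs.
Aircraft hydraulic pressure lost [AND]: Left circuit unavailable=occurs, System B down=occurs, Standby system 2 fails=occurs → all inputs occur → occurs.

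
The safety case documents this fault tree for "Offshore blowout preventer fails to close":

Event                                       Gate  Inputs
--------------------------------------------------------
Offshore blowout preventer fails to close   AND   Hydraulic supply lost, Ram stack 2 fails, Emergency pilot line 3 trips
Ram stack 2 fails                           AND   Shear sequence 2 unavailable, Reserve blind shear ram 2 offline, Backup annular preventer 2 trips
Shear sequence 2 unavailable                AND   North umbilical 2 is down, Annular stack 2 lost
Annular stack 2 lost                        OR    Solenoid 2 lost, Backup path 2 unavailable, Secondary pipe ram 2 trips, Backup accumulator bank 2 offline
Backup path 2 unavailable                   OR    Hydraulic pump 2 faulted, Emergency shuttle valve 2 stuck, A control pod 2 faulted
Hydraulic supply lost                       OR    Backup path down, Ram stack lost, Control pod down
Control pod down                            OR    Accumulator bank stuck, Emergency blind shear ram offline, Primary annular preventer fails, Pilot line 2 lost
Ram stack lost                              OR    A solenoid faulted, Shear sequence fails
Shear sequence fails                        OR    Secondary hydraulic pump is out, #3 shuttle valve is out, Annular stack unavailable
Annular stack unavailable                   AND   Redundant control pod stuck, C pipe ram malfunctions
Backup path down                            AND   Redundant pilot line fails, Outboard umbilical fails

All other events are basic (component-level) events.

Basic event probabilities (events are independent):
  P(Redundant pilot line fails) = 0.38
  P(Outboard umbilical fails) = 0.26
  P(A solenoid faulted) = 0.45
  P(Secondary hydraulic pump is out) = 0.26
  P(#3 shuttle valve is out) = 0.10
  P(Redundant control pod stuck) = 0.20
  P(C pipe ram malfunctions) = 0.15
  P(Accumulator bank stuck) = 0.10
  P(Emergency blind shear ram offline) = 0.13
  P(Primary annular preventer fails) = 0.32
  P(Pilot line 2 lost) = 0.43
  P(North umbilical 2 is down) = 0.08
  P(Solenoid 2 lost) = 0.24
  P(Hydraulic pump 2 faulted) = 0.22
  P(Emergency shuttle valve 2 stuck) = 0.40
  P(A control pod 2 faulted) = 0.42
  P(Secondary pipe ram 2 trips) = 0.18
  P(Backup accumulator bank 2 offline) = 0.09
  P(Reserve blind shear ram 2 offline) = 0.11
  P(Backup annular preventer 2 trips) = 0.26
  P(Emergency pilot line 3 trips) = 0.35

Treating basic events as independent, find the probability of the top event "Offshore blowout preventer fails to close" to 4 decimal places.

0.0006

P(Backup path down) [AND] = 0.38 × 0.26 = 0.098800
P(Annular stack unavailable) [AND] = 0.20 × 0.15 = 0.030000
P(Shear sequence fails) [OR] = 1 − (1−0.26) × (1−0.10) × (1−0.030000) = 0.353980
P(Ram stack lost) [OR] = 1 − (1−0.45) × (1−0.353980) = 0.644689
P(Control pod down) [OR] = 1 − (1−0.10) × (1−0.13) × (1−0.32) × (1−0.43) = 0.696509
P(Hydraulic supply lost) [OR] = 1 − (1−0.098800) × (1−0.644689) × (1−0.696509) = 0.902820
P(Backup path 2 unavailable) [OR] = 1 − (1−0.22) × (1−0.40) × (1−0.42) = 0.728560
P(Annular stack 2 lost) [OR] = 1 − (1−0.24) × (1−0.728560) × (1−0.18) × (1−0.09) = 0.846063
P(Shear sequence 2 unavailable) [AND] = 0.08 × 0.846063 = 0.067685
P(Ram stack 2 fails) [AND] = 0.067685 × 0.11 × 0.26 = 0.001936
P(Offshore blowout preventer fails to close) [AND] = 0.902820 × 0.001936 × 0.35 = 0.000612
Rounded to 4 decimal places: P(Offshore blowout preventer fails to close) ≈ 0.0006.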